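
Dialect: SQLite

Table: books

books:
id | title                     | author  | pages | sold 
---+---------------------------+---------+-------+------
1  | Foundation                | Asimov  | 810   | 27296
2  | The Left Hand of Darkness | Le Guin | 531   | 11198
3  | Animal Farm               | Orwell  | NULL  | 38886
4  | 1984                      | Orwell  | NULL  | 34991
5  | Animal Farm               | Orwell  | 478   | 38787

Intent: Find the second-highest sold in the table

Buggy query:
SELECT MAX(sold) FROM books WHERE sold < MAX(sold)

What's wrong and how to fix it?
Bug: MAX(sold) on the right of the comparison is an aggregate-in-WHERE error

Fix: Compute the overall MAX in a subquery, then take MAX of rows below it

Corrected query:
SELECT MAX(sold) FROM books WHERE sold < (SELECT MAX(sold) FROM books)

Result:
MAX(sold)
---------
38787    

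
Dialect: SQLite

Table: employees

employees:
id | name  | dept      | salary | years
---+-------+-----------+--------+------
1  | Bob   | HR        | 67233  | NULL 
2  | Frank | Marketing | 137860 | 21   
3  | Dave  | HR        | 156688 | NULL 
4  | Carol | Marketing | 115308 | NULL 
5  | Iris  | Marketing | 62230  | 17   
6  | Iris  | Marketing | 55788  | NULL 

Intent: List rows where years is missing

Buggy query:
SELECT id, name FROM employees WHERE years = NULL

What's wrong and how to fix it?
Bug: Comparing to NULL with '=' never matches; NULL = NULL is unknown, not true

Fix: Replace '= NULL' with 'IS NULL'

Corrected query:
SELECT id, name FROM employees WHERE years IS NULL

Result:
id | name 
---+------
1  | Bob  
3  | Dave 
4  | Carol
6  | Iris 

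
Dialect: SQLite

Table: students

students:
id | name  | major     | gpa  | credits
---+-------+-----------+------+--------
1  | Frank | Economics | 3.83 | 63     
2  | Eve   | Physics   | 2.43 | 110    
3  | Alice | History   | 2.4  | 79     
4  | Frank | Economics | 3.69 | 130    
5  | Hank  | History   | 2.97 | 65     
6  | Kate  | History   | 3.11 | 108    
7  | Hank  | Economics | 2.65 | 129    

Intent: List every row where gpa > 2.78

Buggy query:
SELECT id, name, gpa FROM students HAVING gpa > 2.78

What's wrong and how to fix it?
Bug: HAVING filters the output of aggregation, but this query has no GROUP BY and no aggregate functions, so SQLite rejects it (HAVING clause on a non-aggregate query); the condition here is per row

Fix: Use WHERE for row-level filtering

Corrected query:
SELECT id, name, gpa FROM students WHERE gpa > 2.78

Result:
id | name  | gpa 
---+-------+-----
1  | Frank | 3.83
4  | Frank | 3.69
5  | Hank  | 2.97
6  | Kate  | 3.11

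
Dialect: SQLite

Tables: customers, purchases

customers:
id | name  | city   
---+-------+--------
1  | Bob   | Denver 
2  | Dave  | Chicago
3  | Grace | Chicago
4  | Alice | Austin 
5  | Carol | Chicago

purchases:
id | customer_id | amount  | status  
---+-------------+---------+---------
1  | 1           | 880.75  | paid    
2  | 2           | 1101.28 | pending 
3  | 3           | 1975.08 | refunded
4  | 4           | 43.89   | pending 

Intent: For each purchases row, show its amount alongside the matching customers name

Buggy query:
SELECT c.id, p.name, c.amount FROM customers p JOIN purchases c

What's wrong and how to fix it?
Bug: JOIN with no ON clause produces a cartesian product; every purchases row pairs with every customers row

Fix: Specify the join condition linking the foreign key to the parent id

Corrected query:
SELECT c.id, p.name, c.amount FROM customers p JOIN purchases c ON c.customer_id = p.id

Result:
id | name  | amount 
---+-------+--------
1  | Bob   | 880.75 
2  | Dave  | 1101.28
3  | Grace | 1975.08
4  | Alice | 43.89  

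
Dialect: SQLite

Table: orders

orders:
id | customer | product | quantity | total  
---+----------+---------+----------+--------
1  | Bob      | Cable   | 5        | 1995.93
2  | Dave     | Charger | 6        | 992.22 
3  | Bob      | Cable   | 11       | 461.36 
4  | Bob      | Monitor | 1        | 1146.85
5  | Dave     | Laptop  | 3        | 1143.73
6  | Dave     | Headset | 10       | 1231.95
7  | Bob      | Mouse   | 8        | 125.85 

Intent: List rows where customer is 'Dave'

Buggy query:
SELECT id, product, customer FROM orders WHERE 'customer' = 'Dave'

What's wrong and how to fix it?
Bug: Single quotes denote string literals in SQL; the column name is being compared as a constant string

Fix: Reference the column as customer without single quotes

Corrected query:
SELECT id, product, customer FROM orders WHERE customer = 'Dave'

Result:
id | product | customer
---+---------+---------
2  | Charger | Dave    
5  | Laptop  | Dave    
6  | Headset | Dave    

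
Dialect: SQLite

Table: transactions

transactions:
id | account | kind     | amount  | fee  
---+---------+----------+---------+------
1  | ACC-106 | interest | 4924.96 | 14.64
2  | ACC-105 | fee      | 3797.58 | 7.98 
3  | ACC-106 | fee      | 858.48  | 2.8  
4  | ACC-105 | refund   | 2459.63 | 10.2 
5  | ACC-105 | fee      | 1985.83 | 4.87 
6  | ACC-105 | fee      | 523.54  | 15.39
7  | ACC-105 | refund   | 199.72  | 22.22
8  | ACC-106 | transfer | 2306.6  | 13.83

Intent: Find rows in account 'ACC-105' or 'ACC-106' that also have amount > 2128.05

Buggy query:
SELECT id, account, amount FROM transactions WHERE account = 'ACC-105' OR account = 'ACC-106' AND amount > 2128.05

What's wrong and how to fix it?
Bug: Without parentheses, AND is evaluated before OR, so the amount filter only applies to the 'ACC-106' branch

Fix: Add parentheses around the OR so the AND applies to both alternatives

Corrected query:
SELECT id, account, amount FROM transactions WHERE (account = 'ACC-105' OR account = 'ACC-106') AND amount > 2128.05

Result:
id | account | amount 
---+---------+--------
1  | ACC-106 | 4924.96
2  | ACC-105 | 3797.58
4  | ACC-105 | 2459.63
8  | ACC-106 | 2306.6 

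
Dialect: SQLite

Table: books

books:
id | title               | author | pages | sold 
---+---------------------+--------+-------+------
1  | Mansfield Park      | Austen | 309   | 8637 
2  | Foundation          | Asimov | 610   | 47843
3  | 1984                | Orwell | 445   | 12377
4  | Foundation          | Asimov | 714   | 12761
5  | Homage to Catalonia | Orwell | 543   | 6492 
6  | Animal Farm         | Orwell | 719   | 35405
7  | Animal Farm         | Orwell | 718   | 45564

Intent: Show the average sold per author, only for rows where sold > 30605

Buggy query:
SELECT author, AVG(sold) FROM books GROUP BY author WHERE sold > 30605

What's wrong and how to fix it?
Bug: Row-level WHERE must come before GROUP BY in the clause order

Fix: Place WHERE between FROM and GROUP BY

Corrected query:
SELECT author, AVG(sold) FROM books WHERE sold > 30605 GROUP BY author

Result:
author | AVG(sold)
-------+----------
Asimov | 47843    
Orwell | 40484.5  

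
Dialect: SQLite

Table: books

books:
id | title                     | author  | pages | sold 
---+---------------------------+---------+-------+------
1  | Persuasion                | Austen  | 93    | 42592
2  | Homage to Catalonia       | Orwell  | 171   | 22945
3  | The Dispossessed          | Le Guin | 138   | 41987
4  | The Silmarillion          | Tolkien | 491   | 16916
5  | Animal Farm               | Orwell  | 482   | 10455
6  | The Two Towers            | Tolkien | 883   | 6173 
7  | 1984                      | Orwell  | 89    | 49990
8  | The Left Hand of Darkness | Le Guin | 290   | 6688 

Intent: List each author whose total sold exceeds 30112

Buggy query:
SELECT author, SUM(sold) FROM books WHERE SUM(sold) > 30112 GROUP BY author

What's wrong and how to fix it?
Bug: Aggregate functions cannot appear in a WHERE clause

Fix: Use HAVING (which filters groups after aggregation) instead of WHERE

Corrected query:
SELECT author, SUM(sold) FROM books GROUP BY author HAVING SUM(sold) > 30112

Result:
author  | SUM(sold)
--------+----------
Austen  | 42592    
Le Guin | 48675    
Orwell  | 83390    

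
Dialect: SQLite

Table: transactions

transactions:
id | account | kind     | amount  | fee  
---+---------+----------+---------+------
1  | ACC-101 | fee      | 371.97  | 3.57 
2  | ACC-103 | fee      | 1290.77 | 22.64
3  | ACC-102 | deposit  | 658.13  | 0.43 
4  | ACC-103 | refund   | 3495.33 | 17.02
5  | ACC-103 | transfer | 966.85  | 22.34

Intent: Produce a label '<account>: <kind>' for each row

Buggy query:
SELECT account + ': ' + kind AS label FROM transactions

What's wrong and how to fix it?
Bug: '+' is numeric addition; on text columns SQLite converts them to 0 instead of concatenating

Fix: Use the || operator for string concatenation

Corrected query:
SELECT account || ': ' || kind AS label FROM transactions

Result:
label            
-----------------
ACC-101: fee     
ACC-103: fee     
ACC-102: deposit 
ACC-103: refund  
ACC-103: transfer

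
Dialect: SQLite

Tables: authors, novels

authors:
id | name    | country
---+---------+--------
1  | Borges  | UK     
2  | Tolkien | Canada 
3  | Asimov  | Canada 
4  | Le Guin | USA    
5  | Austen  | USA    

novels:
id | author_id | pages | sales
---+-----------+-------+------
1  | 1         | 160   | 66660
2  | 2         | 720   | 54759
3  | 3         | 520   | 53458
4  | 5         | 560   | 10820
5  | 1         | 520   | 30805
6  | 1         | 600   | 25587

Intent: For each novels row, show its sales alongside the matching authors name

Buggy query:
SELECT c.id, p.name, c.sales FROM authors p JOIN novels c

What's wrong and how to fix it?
Bug: Missing join condition: each novels row is matched to all authors rows instead of just its own

Fix: Add ON c.author_id = p.id to the JOIN

Corrected query:
SELECT c.id, p.name, c.sales FROM authors p JOIN novels c ON c.author_id = p.id

Result:
id | name    | sales
---+---------+------
1  | Borges  | 66660
2  | Tolkien | 54759
3  | Asimov  | 53458
4  | Austen  | 10820
5  | Borges  | 30805
6  | Borges  | 25587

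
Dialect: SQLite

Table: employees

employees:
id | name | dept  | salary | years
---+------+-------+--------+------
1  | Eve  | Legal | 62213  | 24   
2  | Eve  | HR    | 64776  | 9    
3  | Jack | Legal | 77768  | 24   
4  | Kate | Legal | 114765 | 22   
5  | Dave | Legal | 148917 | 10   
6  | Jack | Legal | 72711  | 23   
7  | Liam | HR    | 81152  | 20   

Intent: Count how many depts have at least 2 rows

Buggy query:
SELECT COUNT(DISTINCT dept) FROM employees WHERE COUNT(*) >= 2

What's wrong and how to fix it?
Bug: COUNT(*) cannot appear in WHERE; the per-group count doesn't exist yet

Fix: Use a subquery that GROUPs and filters with HAVING, then count its rows

Corrected query:
SELECT COUNT(*) FROM (SELECT dept FROM employees GROUP BY dept HAVING COUNT(*) >= 2)

Result:
COUNT(*)
--------
2       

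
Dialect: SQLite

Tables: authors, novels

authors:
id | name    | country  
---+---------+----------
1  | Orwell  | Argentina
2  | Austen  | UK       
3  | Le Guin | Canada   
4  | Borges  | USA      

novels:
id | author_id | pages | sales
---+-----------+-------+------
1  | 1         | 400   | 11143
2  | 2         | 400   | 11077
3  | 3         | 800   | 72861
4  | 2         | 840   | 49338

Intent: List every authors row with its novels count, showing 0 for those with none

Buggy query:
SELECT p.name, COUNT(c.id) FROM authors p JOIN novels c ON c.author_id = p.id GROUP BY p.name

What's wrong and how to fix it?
Bug: INNER JOIN drops authors rows that have no matching novels rows

Fix: Switch to LEFT JOIN to retain unmatched parent rows

Corrected query:
SELECT p.name, COUNT(c.id) FROM authors p LEFT JOIN novels c ON c.author_id = p.id GROUP BY p.name

Result:
name    | COUNT(c.id)
--------+------------
Austen  | 2          
Borges  | 0          
Le Guin | 1          
Orwell  | 1          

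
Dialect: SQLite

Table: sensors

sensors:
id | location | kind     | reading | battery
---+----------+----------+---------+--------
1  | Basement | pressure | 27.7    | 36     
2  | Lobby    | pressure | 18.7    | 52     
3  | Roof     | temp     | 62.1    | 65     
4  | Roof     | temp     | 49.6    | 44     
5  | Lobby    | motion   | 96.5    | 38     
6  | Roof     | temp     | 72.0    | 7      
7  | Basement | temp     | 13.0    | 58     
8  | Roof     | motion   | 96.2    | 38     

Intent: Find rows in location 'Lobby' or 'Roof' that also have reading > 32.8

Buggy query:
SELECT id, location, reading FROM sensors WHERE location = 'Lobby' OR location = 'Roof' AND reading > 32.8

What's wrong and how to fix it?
Bug: AND binds tighter than OR, so this parses as location = 'Lobby' OR (location = 'Roof' AND reading > 32.8)

Fix: Add parentheses around the OR so the AND applies to both alternatives

Corrected query:
SELECT id, location, reading FROM sensors WHERE (location = 'Lobby' OR location = 'Roof') AND reading > 32.8

Result:
id | location | reading
---+----------+--------
3  | Roof     | 62.1   
4  | Roof     | 49.6   
5  | Lobby    | 96.5   
6  | Roof     | 72     
8  | Roof     | 96.2   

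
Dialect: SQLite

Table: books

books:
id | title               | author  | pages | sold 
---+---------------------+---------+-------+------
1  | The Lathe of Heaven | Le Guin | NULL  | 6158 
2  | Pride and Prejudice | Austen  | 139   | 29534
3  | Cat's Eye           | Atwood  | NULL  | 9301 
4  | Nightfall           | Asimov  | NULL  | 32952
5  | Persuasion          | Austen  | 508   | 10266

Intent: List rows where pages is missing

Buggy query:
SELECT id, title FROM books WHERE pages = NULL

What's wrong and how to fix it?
Bug: '= NULL' is always unknown in SQL three-valued logic, so no rows match

Fix: Use IS NULL to test for NULL

Corrected query:
SELECT id, title FROM books WHERE pages IS NULL

Result:
id | title              
---+--------------------
1  | The Lathe of Heaven
3  | Cat's Eye          
4  | Nightfall          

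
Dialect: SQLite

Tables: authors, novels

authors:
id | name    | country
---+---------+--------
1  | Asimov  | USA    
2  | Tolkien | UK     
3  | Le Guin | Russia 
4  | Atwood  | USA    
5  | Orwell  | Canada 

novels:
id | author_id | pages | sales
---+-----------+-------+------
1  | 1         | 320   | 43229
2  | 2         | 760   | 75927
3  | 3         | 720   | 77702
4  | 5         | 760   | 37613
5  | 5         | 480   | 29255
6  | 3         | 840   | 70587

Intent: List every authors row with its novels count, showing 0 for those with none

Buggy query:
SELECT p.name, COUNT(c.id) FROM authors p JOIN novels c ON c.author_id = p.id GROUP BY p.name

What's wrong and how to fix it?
Bug: INNER JOIN drops authors rows that have no matching novels rows

Fix: Use LEFT JOIN so parents without children still appear (COUNT(c.id) gives 0)

Corrected query:
SELECT p.name, COUNT(c.id) FROM authors p LEFT JOIN novels c ON c.author_id = p.id GROUP BY p.name

Result:
name    | COUNT(c.id)
--------+------------
Asimov  | 1          
Atwood  | 0          
Le Guin | 2          
Orwell  | 2          
Tolkien | 1          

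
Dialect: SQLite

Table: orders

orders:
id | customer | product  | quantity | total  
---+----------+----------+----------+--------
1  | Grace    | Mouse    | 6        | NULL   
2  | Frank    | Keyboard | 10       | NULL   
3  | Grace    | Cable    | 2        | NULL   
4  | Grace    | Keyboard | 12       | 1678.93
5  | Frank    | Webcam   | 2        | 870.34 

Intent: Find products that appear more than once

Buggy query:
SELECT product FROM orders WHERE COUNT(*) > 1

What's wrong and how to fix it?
Bug: COUNT(*) is an aggregate and cannot be used in WHERE

Fix: GROUP BY product, then filter groups with HAVING COUNT(*) > 1

Corrected query:
SELECT product FROM orders GROUP BY product HAVING COUNT(*) > 1

Result:
product 
--------
Keyboard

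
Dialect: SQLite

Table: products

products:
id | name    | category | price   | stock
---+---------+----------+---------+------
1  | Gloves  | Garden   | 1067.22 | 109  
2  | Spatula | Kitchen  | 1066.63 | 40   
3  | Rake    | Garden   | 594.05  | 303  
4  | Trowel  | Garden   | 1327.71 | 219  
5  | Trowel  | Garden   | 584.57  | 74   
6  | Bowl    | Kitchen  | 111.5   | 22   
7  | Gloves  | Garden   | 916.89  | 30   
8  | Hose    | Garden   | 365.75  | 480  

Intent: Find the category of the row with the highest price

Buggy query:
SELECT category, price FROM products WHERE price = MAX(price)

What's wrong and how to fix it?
Bug: WHERE is evaluated per row; an aggregate over the whole table isn't defined there

Fix: Wrap MAX in a scalar subquery so WHERE compares against a single value

Corrected query:
SELECT category, price FROM products WHERE price = (SELECT MAX(price) FROM products)

Result:
category | price  
---------+--------
Garden   | 1327.71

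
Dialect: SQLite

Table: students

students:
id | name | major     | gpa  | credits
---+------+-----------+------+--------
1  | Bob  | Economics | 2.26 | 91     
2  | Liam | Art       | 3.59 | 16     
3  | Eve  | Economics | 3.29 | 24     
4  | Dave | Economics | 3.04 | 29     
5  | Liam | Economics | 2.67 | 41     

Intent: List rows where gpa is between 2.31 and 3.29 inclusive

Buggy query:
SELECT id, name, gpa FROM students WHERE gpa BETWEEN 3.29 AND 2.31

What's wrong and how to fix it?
Bug: BETWEEN expects the lower bound first; with 3.29 AND 2.31 the range is empty

Fix: Swap the bounds so the smaller value comes first

Corrected query:
SELECT id, name, gpa FROM students WHERE gpa BETWEEN 2.31 AND 3.29

Result:
id | name | gpa 
---+------+-----
3  | Eve  | 3.29
4  | Dave | 3.04
5  | Liam | 2.67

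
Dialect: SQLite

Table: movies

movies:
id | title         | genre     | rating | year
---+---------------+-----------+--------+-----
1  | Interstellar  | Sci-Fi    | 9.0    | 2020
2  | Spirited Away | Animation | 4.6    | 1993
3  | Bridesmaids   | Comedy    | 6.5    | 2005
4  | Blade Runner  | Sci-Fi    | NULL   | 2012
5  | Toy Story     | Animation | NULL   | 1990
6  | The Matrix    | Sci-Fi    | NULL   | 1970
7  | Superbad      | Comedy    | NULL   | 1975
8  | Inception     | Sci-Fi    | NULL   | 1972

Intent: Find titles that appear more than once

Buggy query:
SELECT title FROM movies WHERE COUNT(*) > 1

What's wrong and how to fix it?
Bug: WHERE can't reference COUNT(*); aggregates are computed after WHERE

Fix: Group first, then use HAVING for the count condition

Corrected query:
SELECT title FROM movies GROUP BY title HAVING COUNT(*) > 1

Result:
(no rows)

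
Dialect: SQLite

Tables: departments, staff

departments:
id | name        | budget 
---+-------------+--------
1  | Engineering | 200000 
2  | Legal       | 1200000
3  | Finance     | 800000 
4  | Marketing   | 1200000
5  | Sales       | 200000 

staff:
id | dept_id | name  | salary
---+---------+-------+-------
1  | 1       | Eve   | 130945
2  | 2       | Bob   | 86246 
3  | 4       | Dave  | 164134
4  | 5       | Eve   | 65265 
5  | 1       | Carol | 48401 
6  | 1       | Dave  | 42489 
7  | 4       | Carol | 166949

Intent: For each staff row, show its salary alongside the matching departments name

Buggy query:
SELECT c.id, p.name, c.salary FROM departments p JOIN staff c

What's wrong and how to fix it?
Bug: Missing join condition: each staff row is matched to all departments rows instead of just its own

Fix: Add ON c.dept_id = p.id to the JOIN

Corrected query:
SELECT c.id, p.name, c.salary FROM departments p JOIN staff c ON c.dept_id = p.id

Result:
id | name        | salary
---+-------------+-------
1  | Engineering | 130945
2  | Legal       | 86246 
3  | Marketing   | 164134
4  | Sales       | 65265 
5  | Engineering | 48401 
6  | Engineering | 42489 
7  | Marketing   | 166949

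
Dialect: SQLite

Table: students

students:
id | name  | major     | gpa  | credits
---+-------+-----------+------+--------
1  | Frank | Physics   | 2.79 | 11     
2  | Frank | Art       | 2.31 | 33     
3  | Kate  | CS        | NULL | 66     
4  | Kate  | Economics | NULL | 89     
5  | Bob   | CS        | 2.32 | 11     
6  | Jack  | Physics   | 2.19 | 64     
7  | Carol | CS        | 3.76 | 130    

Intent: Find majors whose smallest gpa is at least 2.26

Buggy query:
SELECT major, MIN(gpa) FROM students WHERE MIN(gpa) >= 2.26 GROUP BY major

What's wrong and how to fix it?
Bug: MIN() in WHERE is a misuse of aggregate

Fix: Replace WHERE with HAVING after the GROUP BY

Corrected query:
SELECT major, MIN(gpa) FROM students GROUP BY major HAVING MIN(gpa) >= 2.26

Result:
major | MIN(gpa)
------+---------
Art   | 2.31    
CS    | 2.32    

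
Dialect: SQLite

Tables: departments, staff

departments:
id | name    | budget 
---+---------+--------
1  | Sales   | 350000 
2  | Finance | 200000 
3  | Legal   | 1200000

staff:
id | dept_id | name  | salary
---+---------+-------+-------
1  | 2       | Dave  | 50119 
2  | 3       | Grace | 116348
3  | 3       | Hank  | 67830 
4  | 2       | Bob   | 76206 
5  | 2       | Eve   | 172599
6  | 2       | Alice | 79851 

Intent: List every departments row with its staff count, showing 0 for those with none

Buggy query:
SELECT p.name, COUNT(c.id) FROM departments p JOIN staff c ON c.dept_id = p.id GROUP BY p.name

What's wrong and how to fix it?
Bug: An inner join excludes parents with zero children

Fix: Use LEFT JOIN so parents without children still appear (COUNT(c.id) gives 0)

Corrected query:
SELECT p.name, COUNT(c.id) FROM departments p LEFT JOIN staff c ON c.dept_id = p.id GROUP BY p.name

Result:
name    | COUNT(c.id)
--------+------------
Finance | 4          
Legal   | 2          
Sales   | 0          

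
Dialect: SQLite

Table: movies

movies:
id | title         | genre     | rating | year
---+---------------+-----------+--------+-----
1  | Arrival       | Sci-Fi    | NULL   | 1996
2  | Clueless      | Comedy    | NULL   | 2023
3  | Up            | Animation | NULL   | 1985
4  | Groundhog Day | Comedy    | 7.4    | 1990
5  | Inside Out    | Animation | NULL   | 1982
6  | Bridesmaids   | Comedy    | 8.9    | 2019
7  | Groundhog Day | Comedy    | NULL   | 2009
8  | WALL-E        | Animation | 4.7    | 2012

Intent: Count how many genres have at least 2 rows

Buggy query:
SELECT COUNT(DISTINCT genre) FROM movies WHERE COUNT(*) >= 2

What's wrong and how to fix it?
Bug: COUNT(*) cannot appear in WHERE; the per-group count doesn't exist yet

Fix: Use a subquery that GROUPs and filters with HAVING, then count its rows

Corrected query:
SELECT COUNT(*) FROM (SELECT genre FROM movies GROUP BY genre HAVING COUNT(*) >= 2)

Result:
COUNT(*)
--------
2       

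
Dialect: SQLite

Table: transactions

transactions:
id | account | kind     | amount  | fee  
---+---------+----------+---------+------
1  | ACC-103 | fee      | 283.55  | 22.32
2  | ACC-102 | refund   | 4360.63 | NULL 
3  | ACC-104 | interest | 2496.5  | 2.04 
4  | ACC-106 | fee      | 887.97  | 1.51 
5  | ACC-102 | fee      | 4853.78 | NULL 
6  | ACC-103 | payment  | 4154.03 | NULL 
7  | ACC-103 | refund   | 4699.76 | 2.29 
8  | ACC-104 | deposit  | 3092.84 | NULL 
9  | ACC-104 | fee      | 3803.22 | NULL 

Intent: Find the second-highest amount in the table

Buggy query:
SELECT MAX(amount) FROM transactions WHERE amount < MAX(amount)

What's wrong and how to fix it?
Bug: MAX(amount) on the right of the comparison is an aggregate-in-WHERE error

Fix: Put the inner MAX in a scalar subquery

Corrected query:
SELECT MAX(amount) FROM transactions WHERE amount < (SELECT MAX(amount) FROM transactions)

Result:
MAX(amount)
-----------
4699.76    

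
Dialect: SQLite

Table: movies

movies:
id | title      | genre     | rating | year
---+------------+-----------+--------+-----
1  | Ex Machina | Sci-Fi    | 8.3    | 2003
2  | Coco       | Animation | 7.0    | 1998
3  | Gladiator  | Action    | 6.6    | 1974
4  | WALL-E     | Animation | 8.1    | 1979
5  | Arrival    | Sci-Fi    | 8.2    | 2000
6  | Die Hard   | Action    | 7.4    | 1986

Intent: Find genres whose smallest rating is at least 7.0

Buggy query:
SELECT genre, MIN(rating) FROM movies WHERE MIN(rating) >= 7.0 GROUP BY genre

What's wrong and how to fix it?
Bug: Aggregates like MIN are computed per group after WHERE runs

Fix: Replace WHERE with HAVING after the GROUP BY

Corrected query:
SELECT genre, MIN(rating) FROM movies GROUP BY genre HAVING MIN(rating) >= 7.0

Result:
genre     | MIN(rating)
----------+------------
Animation | 7          
Sci-Fi    | 8.2        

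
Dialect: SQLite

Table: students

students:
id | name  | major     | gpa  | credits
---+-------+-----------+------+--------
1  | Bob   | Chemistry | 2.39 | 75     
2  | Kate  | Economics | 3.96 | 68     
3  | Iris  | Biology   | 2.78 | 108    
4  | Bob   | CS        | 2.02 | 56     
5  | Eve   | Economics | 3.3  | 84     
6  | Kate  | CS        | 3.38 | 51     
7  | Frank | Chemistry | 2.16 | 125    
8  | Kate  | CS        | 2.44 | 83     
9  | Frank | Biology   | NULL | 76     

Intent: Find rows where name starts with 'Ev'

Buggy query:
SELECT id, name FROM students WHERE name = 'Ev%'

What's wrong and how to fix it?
Bug: Wildcards only work with LIKE; '=' treats '%' as a literal character

Fix: Replace '=' with LIKE so 'Ev%' is treated as a pattern

Corrected query:
SELECT id, name FROM students WHERE name LIKE 'Ev%'

Result:
id | name
---+-----
5  | Eve 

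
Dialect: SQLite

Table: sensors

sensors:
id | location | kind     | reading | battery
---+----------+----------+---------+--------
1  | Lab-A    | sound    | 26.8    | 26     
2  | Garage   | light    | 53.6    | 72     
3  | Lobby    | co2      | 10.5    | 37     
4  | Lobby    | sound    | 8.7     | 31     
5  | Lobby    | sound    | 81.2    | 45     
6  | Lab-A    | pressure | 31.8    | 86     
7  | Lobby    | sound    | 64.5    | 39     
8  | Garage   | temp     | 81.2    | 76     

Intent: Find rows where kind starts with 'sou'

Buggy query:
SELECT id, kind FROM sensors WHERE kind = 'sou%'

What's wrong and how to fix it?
Bug: '=' compares the literal string including the % character; pattern matching needs LIKE

Fix: Replace '=' with LIKE so 'sou%' is treated as a pattern

Corrected query:
SELECT id, kind FROM sensors WHERE kind LIKE 'sou%'

Result:
id | kind 
---+------
1  | sound
4  | sound
5  | sound
7  | sound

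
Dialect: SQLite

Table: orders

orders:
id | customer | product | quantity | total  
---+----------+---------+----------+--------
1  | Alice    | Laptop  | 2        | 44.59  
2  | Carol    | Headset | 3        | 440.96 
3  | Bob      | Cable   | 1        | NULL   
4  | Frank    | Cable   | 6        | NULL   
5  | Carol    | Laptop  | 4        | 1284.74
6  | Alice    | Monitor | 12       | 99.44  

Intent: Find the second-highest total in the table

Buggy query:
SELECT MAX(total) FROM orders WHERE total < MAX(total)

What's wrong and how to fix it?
Bug: The inner MAX is an aggregate inside WHERE, which is not allowed

Fix: Put the inner MAX in a scalar subquery

Corrected query:
SELECT MAX(total) FROM orders WHERE total < (SELECT MAX(total) FROM orders)

Result:
MAX(total)
----------
440.96    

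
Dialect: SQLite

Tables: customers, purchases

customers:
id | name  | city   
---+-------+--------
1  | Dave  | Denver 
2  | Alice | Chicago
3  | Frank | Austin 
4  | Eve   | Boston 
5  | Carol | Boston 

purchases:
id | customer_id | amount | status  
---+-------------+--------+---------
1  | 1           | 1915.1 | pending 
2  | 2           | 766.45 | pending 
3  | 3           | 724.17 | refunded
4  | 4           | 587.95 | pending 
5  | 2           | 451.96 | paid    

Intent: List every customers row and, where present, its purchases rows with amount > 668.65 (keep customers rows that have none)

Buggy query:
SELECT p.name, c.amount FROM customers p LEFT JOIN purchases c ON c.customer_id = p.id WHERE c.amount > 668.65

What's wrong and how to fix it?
Bug: Filtering c.amount in WHERE discards the NULL rows produced by LEFT JOIN, turning it into an inner join

Fix: Move the right-table condition into the ON clause so unmatched parents are kept

Corrected query:
SELECT p.name, c.amount FROM customers p LEFT JOIN purchases c ON c.customer_id = p.id AND c.amount > 668.65

Result:
name  | amount
------+-------
Dave  | 1915.1
Alice | 766.45
Frank | 724.17
Eve   | NULL  
Carol | NULL  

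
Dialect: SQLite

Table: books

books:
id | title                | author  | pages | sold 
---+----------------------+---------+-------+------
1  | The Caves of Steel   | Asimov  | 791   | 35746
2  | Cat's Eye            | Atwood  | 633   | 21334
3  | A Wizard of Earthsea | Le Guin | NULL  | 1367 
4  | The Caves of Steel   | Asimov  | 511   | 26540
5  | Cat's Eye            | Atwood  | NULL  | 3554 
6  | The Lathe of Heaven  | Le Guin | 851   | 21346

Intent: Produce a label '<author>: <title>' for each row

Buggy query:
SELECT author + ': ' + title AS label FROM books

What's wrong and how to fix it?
Bug: '+' is numeric addition; on text columns SQLite converts them to 0 instead of concatenating

Fix: Replace + with || to concatenate text

Corrected query:
SELECT author || ': ' || title AS label FROM books

Result:
label                        
-----------------------------
Asimov: The Caves of Steel   
Atwood: Cat's Eye            
Le Guin: A Wizard of Earthsea
Asimov: The Caves of Steel   
Atwood: Cat's Eye            
Le Guin: The Lathe of Heaven 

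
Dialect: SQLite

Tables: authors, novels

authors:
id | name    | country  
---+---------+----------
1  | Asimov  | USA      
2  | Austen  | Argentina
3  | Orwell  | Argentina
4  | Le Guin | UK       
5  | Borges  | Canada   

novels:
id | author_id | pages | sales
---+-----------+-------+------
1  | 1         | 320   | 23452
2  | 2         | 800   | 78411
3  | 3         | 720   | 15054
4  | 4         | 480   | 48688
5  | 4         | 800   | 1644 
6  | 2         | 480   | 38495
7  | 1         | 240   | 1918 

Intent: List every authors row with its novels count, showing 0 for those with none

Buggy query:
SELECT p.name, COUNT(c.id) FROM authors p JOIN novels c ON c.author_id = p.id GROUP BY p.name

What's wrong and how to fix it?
Bug: INNER JOIN drops authors rows that have no matching novels rows

Fix: Switch to LEFT JOIN to retain unmatched parent rows

Corrected query:
SELECT p.name, COUNT(c.id) FROM authors p LEFT JOIN novels c ON c.author_id = p.id GROUP BY p.name

Result:
name    | COUNT(c.id)
--------+------------
Asimov  | 2          
Austen  | 2          
Borges  | 0          
Le Guin | 2          
Orwell  | 1          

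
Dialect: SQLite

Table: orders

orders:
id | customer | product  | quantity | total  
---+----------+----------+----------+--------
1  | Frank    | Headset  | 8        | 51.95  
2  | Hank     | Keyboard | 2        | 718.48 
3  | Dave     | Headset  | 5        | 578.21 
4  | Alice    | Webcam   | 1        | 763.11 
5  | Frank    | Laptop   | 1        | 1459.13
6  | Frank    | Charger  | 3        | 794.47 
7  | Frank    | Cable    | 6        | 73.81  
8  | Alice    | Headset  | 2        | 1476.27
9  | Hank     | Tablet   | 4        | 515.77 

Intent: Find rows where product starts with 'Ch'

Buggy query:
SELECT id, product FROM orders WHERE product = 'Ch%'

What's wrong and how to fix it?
Bug: '=' compares the literal string including the % character; pattern matching needs LIKE

Fix: Use LIKE for wildcard pattern matching

Corrected query:
SELECT id, product FROM orders WHERE product LIKE 'Ch%'

Result:
id | product
---+--------
6  | Charger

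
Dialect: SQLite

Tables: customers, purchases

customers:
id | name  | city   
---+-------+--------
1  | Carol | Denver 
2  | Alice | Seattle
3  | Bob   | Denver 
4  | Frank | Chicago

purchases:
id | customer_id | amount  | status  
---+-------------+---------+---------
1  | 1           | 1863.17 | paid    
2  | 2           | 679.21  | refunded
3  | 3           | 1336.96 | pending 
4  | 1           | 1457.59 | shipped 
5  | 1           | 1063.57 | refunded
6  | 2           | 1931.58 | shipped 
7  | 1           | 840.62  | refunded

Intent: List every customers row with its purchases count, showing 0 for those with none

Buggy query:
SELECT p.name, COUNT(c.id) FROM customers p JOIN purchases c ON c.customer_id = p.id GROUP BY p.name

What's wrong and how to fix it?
Bug: An inner join excludes parents with zero children

Fix: Use LEFT JOIN so parents without children still appear (COUNT(c.id) gives 0)

Corrected query:
SELECT p.name, COUNT(c.id) FROM customers p LEFT JOIN purchases c ON c.customer_id = p.id GROUP BY p.name

Result:
name  | COUNT(c.id)
------+------------
Alice | 2          
Bob   | 1          
Carol | 4          
Frank | 0          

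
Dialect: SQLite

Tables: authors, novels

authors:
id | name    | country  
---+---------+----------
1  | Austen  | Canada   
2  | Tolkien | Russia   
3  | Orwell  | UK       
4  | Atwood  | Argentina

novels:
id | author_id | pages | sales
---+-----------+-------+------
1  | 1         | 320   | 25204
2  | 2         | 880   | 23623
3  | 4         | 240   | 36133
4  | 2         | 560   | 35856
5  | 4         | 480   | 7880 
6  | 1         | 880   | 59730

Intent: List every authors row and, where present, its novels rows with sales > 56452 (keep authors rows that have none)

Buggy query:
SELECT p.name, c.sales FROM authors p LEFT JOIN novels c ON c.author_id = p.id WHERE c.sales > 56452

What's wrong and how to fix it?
Bug: Filtering c.sales in WHERE discards the NULL rows produced by LEFT JOIN, turning it into an inner join

Fix: Move the right-table condition into the ON clause so unmatched parents are kept

Corrected query:
SELECT p.name, c.sales FROM authors p LEFT JOIN novels c ON c.author_id = p.id AND c.sales > 56452

Result:
name    | sales
--------+------
Austen  | 59730
Tolkien | NULL 
Orwell  | NULL 
Atwood  | NULL 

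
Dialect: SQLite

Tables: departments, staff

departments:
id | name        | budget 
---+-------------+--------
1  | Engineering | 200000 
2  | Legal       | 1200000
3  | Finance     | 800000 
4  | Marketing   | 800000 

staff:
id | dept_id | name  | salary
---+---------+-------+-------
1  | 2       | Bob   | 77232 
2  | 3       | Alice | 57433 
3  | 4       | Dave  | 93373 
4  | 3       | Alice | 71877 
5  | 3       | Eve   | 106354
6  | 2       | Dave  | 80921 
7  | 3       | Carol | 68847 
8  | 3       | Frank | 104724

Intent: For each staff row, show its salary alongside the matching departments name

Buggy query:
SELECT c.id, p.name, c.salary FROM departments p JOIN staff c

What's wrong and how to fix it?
Bug: JOIN with no ON clause produces a cartesian product; every staff row pairs with every departments row

Fix: Add ON c.dept_id = p.id to the JOIN

Corrected query:
SELECT c.id, p.name, c.salary FROM departments p JOIN staff c ON c.dept_id = p.id

Result:
id | name      | salary
---+-----------+-------
1  | Legal     | 77232 
2  | Finance   | 57433 
3  | Marketing | 93373 
4  | Finance   | 71877 
5  | Finance   | 106354
6  | Legal     | 80921 
7  | Finance   | 68847 
8  | Finance   | 104724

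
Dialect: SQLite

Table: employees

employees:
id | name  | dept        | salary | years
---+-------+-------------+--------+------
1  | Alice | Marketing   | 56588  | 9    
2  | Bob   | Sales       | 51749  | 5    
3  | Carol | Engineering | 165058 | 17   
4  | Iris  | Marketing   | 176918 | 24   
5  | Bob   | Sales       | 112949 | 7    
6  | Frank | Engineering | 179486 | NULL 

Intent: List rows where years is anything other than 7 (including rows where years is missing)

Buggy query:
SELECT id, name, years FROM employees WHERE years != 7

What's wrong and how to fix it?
Bug: 'years != 7' is unknown when years is NULL, so NULL rows are silently excluded

Fix: Handle NULL separately with IS NULL alongside the inequality

Corrected query:
SELECT id, name, years FROM employees WHERE years != 7 OR years IS NULL

Result:
id | name  | years
---+-------+------
1  | Alice | 9    
2  | Bob   | 5    
3  | Carol | 17   
4  | Iris  | 24   
6  | Frank | NULL 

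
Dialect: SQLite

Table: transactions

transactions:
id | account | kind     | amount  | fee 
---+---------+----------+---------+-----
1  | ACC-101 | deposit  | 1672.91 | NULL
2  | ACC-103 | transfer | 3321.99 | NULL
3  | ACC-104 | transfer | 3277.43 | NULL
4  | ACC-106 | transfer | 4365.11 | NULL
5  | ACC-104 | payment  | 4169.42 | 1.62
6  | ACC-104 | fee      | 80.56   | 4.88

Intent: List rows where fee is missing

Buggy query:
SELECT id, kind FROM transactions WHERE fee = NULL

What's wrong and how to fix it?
Bug: '= NULL' is always unknown in SQL three-valued logic, so no rows match

Fix: Replace '= NULL' with 'IS NULL'

Corrected query:
SELECT id, kind FROM transactions WHERE fee IS NULL

Result:
id | kind    
---+---------
1  | deposit 
2  | transfer
3  | transfer
4  | transfer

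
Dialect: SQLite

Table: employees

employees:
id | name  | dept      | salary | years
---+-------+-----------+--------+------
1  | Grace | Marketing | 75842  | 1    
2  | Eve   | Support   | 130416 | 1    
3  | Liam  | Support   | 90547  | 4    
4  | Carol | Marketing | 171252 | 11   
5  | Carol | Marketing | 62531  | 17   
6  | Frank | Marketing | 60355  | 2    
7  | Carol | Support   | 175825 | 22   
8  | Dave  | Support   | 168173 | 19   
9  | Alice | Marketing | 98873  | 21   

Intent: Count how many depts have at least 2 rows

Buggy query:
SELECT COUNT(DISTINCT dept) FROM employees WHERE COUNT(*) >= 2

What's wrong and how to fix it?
Bug: WHERE filters individual rows, not groups, so a group-level COUNT is invalid there

Fix: Use a subquery that GROUPs and filters with HAVING, then count its rows

Corrected query:
SELECT COUNT(*) FROM (SELECT dept FROM employees GROUP BY dept HAVING COUNT(*) >= 2)

Result:
COUNT(*)
--------
2       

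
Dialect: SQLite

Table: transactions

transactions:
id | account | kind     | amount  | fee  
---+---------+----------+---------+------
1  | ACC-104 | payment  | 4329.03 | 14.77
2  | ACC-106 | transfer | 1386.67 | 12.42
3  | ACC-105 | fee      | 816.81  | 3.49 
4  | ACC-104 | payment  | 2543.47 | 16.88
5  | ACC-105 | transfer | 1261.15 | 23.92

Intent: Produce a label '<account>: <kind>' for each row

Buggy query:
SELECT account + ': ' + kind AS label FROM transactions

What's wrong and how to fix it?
Bug: '+' is numeric addition; on text columns SQLite converts them to 0 instead of concatenating

Fix: Use the || operator for string concatenation

Corrected query:
SELECT account || ': ' || kind AS label FROM transactions

Result:
label            
-----------------
ACC-104: payment 
ACC-106: transfer
ACC-105: fee     
ACC-104: payment 
ACC-105: transfer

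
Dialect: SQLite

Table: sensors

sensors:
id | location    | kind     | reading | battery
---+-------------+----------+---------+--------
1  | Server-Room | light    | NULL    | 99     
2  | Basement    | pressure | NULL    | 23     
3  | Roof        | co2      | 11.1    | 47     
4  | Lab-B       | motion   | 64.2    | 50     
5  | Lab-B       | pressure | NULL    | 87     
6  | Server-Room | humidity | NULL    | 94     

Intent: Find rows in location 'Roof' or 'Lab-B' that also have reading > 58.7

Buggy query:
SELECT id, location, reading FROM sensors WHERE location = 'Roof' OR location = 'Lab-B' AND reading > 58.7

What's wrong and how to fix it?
Bug: Without parentheses, AND is evaluated before OR, so the reading filter only applies to the 'Lab-B' branch

Fix: Add parentheses around the OR so the AND applies to both alternatives

Corrected query:
SELECT id, location, reading FROM sensors WHERE (location = 'Roof' OR location = 'Lab-B') AND reading > 58.7

Result:
id | location | reading
---+----------+--------
4  | Lab-B    | 64.2   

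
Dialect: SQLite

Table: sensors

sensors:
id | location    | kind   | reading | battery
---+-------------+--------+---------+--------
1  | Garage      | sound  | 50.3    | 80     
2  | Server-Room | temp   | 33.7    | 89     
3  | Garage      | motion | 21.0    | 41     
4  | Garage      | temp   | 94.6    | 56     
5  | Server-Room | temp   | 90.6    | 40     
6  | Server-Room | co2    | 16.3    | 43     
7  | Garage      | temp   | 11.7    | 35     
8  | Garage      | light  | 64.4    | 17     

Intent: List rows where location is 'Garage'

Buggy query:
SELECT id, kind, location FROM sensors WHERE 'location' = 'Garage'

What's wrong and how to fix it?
Bug: 'location' in single quotes is a string literal, not the column; the comparison is literal-vs-literal and never true

Fix: Remove the quotes around the column name (or use double quotes for an identifier)

Corrected query:
SELECT id, kind, location FROM sensors WHERE location = 'Garage'

Result:
id | kind   | location
---+--------+---------
1  | sound  | Garage  
3  | motion | Garage  
4  | temp   | Garage  
7  | temp   | Garage  
8  | light  | Garage  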